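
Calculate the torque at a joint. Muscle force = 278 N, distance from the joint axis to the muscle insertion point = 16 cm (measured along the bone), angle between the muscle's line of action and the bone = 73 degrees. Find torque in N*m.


Torque = F * d * sin(theta)   (moment arm = d*sin(theta))
d = 16 cm = 0.16 m
Torque = 278 * 0.16 * sin(73)
Torque = 42.54 N*m


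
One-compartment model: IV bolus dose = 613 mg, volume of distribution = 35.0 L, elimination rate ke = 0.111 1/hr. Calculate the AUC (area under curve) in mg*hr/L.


C0 = Dose/Vd = 613/35.0 = 17.5143 mg/L
AUC = C0/ke = 17.5143/0.111
AUC = 157.8 mg*hr/L


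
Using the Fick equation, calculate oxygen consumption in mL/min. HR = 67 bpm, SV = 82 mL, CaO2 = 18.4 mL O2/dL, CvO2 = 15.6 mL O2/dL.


CO = HR*SV = 67*82/1000 = 5.494 L/min
a-v O2 diff = 18.4 - 15.6 = 2.8 mL/dL
VO2 = CO * (CaO2-CvO2) * 10 dL/L
VO2 = 5.494 * 2.8 * 10
VO2 = 153.8 mL/min


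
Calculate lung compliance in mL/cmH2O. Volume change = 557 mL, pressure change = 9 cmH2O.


C = dV / dP
C = 557 / 9
C = 61.89 mL/cmH2O


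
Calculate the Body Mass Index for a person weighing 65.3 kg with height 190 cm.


BMI = weight / height^2
height = 190 cm = 1.9 m
BMI = 65.3 / 1.9^2
BMI = 18.09 kg/m^2


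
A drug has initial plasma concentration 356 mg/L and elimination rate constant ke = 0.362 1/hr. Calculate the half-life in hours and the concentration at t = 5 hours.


t_half = ln(2) / ke = 0.693147 / 0.362 = 1.915 hr
C(t) = C0 * exp(-ke*t) = 356 * exp(-0.362*5)
C(5) = 58.26 mg/L


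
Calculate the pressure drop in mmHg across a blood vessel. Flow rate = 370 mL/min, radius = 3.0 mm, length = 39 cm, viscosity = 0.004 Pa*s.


dP = 8*mu*L*Q / (pi*r^4)
Q = 370 mL/min = 6.16667e-06 m^3/s
dP = 302.434 Pa = 302.434 / 133.322 mmHg = 2.268 mmHg


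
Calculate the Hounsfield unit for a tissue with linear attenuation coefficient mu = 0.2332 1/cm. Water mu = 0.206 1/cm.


HU = ((mu_tissue - mu_water) / mu_water) * 1000
HU = ((0.2332 - 0.206) / 0.206) * 1000
HU = 132


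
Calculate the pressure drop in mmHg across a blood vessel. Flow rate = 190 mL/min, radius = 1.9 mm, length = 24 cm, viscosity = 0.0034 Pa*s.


dP = 8*mu*L*Q / (pi*r^4)
Q = 190 mL/min = 3.16667e-06 m^3/s
dP = 504.915 Pa = 504.915 / 133.322 mmHg = 3.787 mmHg


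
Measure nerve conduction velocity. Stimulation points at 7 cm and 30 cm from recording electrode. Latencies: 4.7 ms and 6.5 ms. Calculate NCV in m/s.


Distance = (30 - 7) / 100 = 0.23 m
dt = (6.5 - 4.7) / 1000 = 0.0018 s
NCV = dist / dt = 127.8 m/s


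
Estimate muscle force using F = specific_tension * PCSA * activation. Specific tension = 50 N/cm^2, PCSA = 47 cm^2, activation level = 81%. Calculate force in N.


F = sigma * PCSA * activation
F = 50 * 47 * 0.81
F = 1904 N


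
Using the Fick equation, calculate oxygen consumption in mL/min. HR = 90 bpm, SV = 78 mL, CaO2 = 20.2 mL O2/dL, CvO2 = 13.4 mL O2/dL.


CO = HR*SV = 90*78/1000 = 7.02 L/min
a-v O2 diff = 20.2 - 13.4 = 6.8 mL/dL
VO2 = CO * (CaO2-CvO2) * 10 dL/L
VO2 = 7.02 * 6.8 * 10
VO2 = 477.4 mL/min


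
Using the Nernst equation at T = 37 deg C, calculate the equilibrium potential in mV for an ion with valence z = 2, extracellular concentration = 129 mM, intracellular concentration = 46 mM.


E = (RT/(zF)) * ln(C_out/C_in)
T = 37 + 273.15 = 310.15 K
E = (8.314 * 310.15 / (2 * 96485)) * ln(129/46)
E = 13.78 mV


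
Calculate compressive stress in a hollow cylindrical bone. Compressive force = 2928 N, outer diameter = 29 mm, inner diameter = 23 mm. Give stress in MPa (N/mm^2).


A = pi*(r_o^2 - r_i^2)
r_o = 14.5 mm, r_i = 11.5 mm
A = 245.044 mm^2
sigma = F/A = 2928 / 245.044
sigma = 11.95 MPa


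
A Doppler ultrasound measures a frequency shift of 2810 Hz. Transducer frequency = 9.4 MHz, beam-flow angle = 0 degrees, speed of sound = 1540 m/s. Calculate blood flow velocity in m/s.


v = fd * c / (2 * f0 * cos(theta))
v = 2810 * 1540 / (2 * 9.4000e+06 * cos(0))
v = 0.2302 m/s


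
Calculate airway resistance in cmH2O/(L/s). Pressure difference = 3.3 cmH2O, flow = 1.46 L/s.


R = dP / flow
R = 3.3 / 1.46
R = 2.26 cmH2O/(L/s)


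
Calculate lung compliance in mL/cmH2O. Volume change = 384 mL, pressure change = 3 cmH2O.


C = dV / dP
C = 384 / 3
C = 128 mL/cmH2O


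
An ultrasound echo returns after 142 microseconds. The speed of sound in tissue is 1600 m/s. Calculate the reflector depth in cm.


depth = c * t / 2
t = 142 us = 1.4200e-04 s
depth = 1600 * 1.4200e-04 / 2
depth = 0.1136 m = 11.36 cm


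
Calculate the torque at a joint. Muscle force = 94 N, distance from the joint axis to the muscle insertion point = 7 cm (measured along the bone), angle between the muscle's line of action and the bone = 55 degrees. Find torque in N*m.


Torque = F * d * sin(theta)   (moment arm = d*sin(theta))
d = 7 cm = 0.07 m
Torque = 94 * 0.07 * sin(55)
Torque = 5.39 N*m


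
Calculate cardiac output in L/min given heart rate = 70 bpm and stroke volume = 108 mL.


CO = HR * SV
CO = 70 * 108 / 1000
CO = 7.56 L/min


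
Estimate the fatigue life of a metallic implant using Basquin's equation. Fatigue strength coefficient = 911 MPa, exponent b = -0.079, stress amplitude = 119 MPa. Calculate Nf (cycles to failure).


sigma_a = sigma_f' * (2Nf)^b
2Nf = (sigma_a/sigma_f')^(1/b)
2Nf = (119/911)^(1/-0.079)
2Nf = 1.5470758e+11
Nf = 7.7354e+10


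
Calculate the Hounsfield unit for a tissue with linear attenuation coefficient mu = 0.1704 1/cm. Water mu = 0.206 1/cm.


HU = ((mu_tissue - mu_water) / mu_water) * 1000
HU = ((0.1704 - 0.206) / 0.206) * 1000
HU = -172.8


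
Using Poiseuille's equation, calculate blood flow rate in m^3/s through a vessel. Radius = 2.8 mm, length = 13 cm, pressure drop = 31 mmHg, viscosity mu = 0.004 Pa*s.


Q = pi*r^4*dP / (8*mu*L)
r = 0.0028 m, L = 0.13 m
dP = 31 mmHg = 4132.982 Pa
Q = 1.9185e-04 m^3/s


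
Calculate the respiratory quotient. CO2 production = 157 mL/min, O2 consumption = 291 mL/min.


RQ = VCO2 / VO2
RQ = 157 / 291
RQ = 0.5395


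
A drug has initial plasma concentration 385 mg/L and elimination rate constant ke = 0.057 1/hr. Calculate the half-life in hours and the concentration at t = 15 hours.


t_half = ln(2) / ke = 0.693147 / 0.057 = 12.16 hr
C(t) = C0 * exp(-ke*t) = 385 * exp(-0.057*15)
C(15) = 163.7 mg/L


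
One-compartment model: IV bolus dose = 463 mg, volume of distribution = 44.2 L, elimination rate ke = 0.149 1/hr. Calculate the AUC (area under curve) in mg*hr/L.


C0 = Dose/Vd = 463/44.2 = 10.4751 mg/L
AUC = C0/ke = 10.4751/0.149
AUC = 70.3 mg*hr/L


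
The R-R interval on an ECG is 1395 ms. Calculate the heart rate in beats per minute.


HR = 60 / RR_interval(s)
RR = 1395 ms = 1.395 s
HR = 60 / 1.395 = 43.01 bpm


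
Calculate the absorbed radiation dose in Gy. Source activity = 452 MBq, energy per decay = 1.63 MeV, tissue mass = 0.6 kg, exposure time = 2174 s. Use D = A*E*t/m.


A = 452 MBq = 4.5200e+08 Bq
E = 1.63 MeV = 2.61126e-13 J
D = A*E*t/m = 4.5200e+08*2.61126e-13*2174/0.6
D = 0.4277 Gy


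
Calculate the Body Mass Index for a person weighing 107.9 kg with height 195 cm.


BMI = weight / height^2
height = 195 cm = 1.95 m
BMI = 107.9 / 1.95^2
BMI = 28.38 kg/m^2


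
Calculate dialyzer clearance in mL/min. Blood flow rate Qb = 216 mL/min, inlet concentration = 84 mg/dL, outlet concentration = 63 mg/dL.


K = Qb * (Cb_in - Cb_out) / Cb_in
K = 216 * (84 - 63) / 84
K = 54 mL/min


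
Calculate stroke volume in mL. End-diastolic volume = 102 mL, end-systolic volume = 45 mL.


SV = EDV - ESV
SV = 102 - 45
SV = 57 mL


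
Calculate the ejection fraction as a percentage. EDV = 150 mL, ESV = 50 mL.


SV = EDV - ESV = 150 - 50 = 100 mL
EF = SV/EDV * 100 = 100/150 * 100
EF = 66.67%


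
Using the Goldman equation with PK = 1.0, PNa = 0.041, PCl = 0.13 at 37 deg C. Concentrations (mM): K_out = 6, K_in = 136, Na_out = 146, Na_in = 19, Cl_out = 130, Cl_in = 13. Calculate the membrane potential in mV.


Vm = (RT/F)*ln((PK*Ko + PNa*Nao + PCl*Cli)/(PK*Ki + PNa*Nai + PCl*Clo))
Numer = 13.676, Denom = 153.679
Vm = -64.65 mV


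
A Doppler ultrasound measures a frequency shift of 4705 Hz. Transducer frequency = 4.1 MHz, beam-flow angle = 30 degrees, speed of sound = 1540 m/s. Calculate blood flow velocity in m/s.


v = fd * c / (2 * f0 * cos(theta))
v = 4705 * 1540 / (2 * 4.1000e+06 * cos(30))
v = 1.02 m/s


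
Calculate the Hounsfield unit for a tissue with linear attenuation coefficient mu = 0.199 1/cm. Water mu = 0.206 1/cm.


HU = ((mu_tissue - mu_water) / mu_water) * 1000
HU = ((0.199 - 0.206) / 0.206) * 1000
HU = -33.98


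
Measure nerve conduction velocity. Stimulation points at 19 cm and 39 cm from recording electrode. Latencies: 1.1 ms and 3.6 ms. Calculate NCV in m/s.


Distance = (39 - 19) / 100 = 0.2 m
dt = (3.6 - 1.1) / 1000 = 0.0025 s
NCV = dist / dt = 80 m/s


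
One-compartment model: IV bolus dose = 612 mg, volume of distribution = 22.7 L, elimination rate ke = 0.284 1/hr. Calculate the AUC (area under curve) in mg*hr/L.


C0 = Dose/Vd = 612/22.7 = 26.9604 mg/L
AUC = C0/ke = 26.9604/0.284
AUC = 94.93 mg*hr/L


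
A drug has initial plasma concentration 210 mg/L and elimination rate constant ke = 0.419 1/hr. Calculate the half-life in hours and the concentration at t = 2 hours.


t_half = ln(2) / ke = 0.693147 / 0.419 = 1.654 hr
C(t) = C0 * exp(-ke*t) = 210 * exp(-0.419*2)
C(2) = 90.84 mg/L


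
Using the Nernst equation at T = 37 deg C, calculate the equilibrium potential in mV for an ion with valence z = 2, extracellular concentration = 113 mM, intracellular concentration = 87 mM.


E = (RT/(zF)) * ln(C_out/C_in)
T = 37 + 273.15 = 310.15 K
E = (8.314 * 310.15 / (2 * 96485)) * ln(113/87)
E = 3.494 mV


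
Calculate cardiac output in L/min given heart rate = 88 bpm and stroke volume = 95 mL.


CO = HR * SV
CO = 88 * 95 / 1000
CO = 8.36 L/min


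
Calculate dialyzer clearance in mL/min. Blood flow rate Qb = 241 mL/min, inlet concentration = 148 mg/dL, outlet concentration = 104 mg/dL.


K = Qb * (Cb_in - Cb_out) / Cb_in
K = 241 * (148 - 104) / 148
K = 71.65 mL/min


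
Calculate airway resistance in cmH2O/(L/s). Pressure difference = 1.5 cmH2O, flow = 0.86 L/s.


R = dP / flow
R = 1.5 / 0.86
R = 1.744 cmH2O/(L/s)


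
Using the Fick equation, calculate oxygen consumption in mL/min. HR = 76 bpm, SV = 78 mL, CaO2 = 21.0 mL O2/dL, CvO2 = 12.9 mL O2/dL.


CO = HR*SV = 76*78/1000 = 5.928 L/min
a-v O2 diff = 21.0 - 12.9 = 8.1 mL/dL
VO2 = CO * (CaO2-CvO2) * 10 dL/L
VO2 = 5.928 * 8.1 * 10
VO2 = 480.2 mL/min


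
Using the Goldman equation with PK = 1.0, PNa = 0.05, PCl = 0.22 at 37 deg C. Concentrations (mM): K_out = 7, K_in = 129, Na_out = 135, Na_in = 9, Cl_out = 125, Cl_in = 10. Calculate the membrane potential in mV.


Vm = (RT/F)*ln((PK*Ko + PNa*Nao + PCl*Cli)/(PK*Ki + PNa*Nai + PCl*Clo))
Numer = 15.95, Denom = 156.95
Vm = -61.11 mV


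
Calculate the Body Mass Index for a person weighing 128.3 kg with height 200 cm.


BMI = weight / height^2
height = 200 cm = 2 m
BMI = 128.3 / 2^2
BMI = 32.08 kg/m^2


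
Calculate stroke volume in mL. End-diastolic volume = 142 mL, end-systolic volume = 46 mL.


SV = EDV - ESV
SV = 142 - 46
SV = 96 mL


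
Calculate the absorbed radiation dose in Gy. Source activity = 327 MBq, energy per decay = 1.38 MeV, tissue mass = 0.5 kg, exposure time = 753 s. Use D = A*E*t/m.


A = 327 MBq = 3.2700e+08 Bq
E = 1.38 MeV = 2.21076e-13 J
D = A*E*t/m = 3.2700e+08*2.21076e-13*753/0.5
D = 0.1089 Gy


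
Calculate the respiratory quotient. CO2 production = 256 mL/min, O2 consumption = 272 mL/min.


RQ = VCO2 / VO2
RQ = 256 / 272
RQ = 0.9412


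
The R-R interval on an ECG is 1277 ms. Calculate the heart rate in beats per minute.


HR = 60 / RR_interval(s)
RR = 1277 ms = 1.277 s
HR = 60 / 1.277 = 46.99 bpm


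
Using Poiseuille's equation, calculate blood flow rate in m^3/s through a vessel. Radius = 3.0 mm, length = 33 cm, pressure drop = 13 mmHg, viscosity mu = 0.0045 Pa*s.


Q = pi*r^4*dP / (8*mu*L)
r = 0.003 m, L = 0.33 m
dP = 13 mmHg = 1733.186 Pa
Q = 3.7125e-05 m^3/s


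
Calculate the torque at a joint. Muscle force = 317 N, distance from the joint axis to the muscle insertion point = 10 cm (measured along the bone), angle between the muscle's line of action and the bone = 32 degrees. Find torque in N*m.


Torque = F * d * sin(theta)   (moment arm = d*sin(theta))
d = 10 cm = 0.1 m
Torque = 317 * 0.1 * sin(32)
Torque = 16.8 N*m


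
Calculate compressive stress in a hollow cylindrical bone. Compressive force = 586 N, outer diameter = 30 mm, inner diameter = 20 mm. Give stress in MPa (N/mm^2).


A = pi*(r_o^2 - r_i^2)
r_o = 15 mm, r_i = 10 mm
A = 392.699 mm^2
sigma = F/A = 586 / 392.699
sigma = 1.492 MPa


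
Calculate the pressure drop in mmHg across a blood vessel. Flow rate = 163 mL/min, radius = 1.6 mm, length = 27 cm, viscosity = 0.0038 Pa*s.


dP = 8*mu*L*Q / (pi*r^4)
Q = 163 mL/min = 2.71667e-06 m^3/s
dP = 1083.04 Pa = 1083.04 / 133.322 mmHg = 8.123 mmHg


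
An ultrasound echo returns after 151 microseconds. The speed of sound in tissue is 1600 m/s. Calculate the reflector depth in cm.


depth = c * t / 2
t = 151 us = 1.5100e-04 s
depth = 1600 * 1.5100e-04 / 2
depth = 0.1208 m = 12.08 cm


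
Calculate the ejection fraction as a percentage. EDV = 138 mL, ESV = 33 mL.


SV = EDV - ESV = 138 - 33 = 105 mL
EF = SV/EDV * 100 = 105/138 * 100
EF = 76.09%


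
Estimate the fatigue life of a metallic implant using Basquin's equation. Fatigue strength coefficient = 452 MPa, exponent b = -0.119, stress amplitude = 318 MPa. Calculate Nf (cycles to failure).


sigma_a = sigma_f' * (2Nf)^b
2Nf = (sigma_a/sigma_f')^(1/b)
2Nf = (318/452)^(1/-0.119)
2Nf = 19.199431
Nf = 9.6


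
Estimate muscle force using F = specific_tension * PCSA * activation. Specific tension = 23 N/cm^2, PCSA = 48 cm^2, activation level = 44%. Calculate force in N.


F = sigma * PCSA * activation
F = 23 * 48 * 0.44
F = 485.8 N


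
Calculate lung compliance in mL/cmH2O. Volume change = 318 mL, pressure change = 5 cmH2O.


C = dV / dP
C = 318 / 5
C = 63.6 mL/cmH2O


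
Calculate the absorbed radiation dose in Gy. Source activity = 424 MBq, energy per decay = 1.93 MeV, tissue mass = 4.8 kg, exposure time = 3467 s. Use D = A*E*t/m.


A = 424 MBq = 4.2400e+08 Bq
E = 1.93 MeV = 3.09186e-13 J
D = A*E*t/m = 4.2400e+08*3.09186e-13*3467/4.8
D = 0.09469 Gy


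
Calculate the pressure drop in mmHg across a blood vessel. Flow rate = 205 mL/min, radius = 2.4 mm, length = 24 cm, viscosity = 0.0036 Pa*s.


dP = 8*mu*L*Q / (pi*r^4)
Q = 205 mL/min = 3.41667e-06 m^3/s
dP = 226.575 Pa = 226.575 / 133.322 mmHg = 1.699 mmHg


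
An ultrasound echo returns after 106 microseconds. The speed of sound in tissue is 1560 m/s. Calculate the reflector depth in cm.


depth = c * t / 2
t = 106 us = 1.0600e-04 s
depth = 1560 * 1.0600e-04 / 2
depth = 0.08268 m = 8.268 cm


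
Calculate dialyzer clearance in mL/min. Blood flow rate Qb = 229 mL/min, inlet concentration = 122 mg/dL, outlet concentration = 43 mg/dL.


K = Qb * (Cb_in - Cb_out) / Cb_in
K = 229 * (122 - 43) / 122
K = 148.3 mL/min


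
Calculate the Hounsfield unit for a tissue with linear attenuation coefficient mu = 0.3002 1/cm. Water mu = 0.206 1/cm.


HU = ((mu_tissue - mu_water) / mu_water) * 1000
HU = ((0.3002 - 0.206) / 0.206) * 1000
HU = 457.3


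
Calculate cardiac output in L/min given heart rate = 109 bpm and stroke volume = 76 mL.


CO = HR * SV
CO = 109 * 76 / 1000
CO = 8.284 L/min


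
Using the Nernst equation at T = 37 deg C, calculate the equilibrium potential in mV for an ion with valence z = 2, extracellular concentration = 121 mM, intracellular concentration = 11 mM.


E = (RT/(zF)) * ln(C_out/C_in)
T = 37 + 273.15 = 310.15 K
E = (8.314 * 310.15 / (2 * 96485)) * ln(121/11)
E = 32.04 mV


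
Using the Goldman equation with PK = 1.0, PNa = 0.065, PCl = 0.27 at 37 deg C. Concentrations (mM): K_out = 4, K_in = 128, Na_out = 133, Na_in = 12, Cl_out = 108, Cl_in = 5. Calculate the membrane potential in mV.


Vm = (RT/F)*ln((PK*Ko + PNa*Nao + PCl*Cli)/(PK*Ki + PNa*Nai + PCl*Clo))
Numer = 13.995, Denom = 157.94
Vm = -64.77 mV


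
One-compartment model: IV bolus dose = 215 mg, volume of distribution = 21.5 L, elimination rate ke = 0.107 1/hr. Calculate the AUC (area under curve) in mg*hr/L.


C0 = Dose/Vd = 215/21.5 = 10 mg/L
AUC = C0/ke = 10/0.107
AUC = 93.46 mg*hr/L


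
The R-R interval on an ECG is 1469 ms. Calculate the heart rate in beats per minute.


HR = 60 / RR_interval(s)
RR = 1469 ms = 1.469 s
HR = 60 / 1.469 = 40.84 bpm


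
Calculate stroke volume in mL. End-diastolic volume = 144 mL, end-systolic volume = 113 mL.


SV = EDV - ESV
SV = 144 - 113
SV = 31 mL


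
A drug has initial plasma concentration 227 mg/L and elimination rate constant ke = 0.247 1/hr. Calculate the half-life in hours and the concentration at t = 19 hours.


t_half = ln(2) / ke = 0.693147 / 0.247 = 2.806 hr
C(t) = C0 * exp(-ke*t) = 227 * exp(-0.247*19)
C(19) = 2.079 mg/L


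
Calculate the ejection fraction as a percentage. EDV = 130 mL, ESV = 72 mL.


SV = EDV - ESV = 130 - 72 = 58 mL
EF = SV/EDV * 100 = 58/130 * 100
EF = 44.62%


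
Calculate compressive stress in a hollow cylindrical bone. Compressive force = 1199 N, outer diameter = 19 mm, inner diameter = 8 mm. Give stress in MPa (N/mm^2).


A = pi*(r_o^2 - r_i^2)
r_o = 9.5 mm, r_i = 4 mm
A = 233.263 mm^2
sigma = F/A = 1199 / 233.263
sigma = 5.14 MPa


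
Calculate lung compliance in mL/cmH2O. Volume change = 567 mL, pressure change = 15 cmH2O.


C = dV / dP
C = 567 / 15
C = 37.8 mL/cmH2O


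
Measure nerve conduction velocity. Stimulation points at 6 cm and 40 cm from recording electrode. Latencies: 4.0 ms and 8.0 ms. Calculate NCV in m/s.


Distance = (40 - 6) / 100 = 0.34 m
dt = (8.0 - 4.0) / 1000 = 0.004 s
NCV = dist / dt = 85 m/s


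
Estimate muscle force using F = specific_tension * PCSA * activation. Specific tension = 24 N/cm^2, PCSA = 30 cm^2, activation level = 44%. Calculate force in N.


F = sigma * PCSA * activation
F = 24 * 30 * 0.44
F = 316.8 N


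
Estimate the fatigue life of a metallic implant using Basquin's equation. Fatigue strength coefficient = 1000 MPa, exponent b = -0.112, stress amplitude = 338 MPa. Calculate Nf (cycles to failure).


sigma_a = sigma_f' * (2Nf)^b
2Nf = (sigma_a/sigma_f')^(1/b)
2Nf = (338/1000)^(1/-0.112)
2Nf = 16073.146
Nf = 8037


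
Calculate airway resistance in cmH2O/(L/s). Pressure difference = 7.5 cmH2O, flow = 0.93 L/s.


R = dP / flow
R = 7.5 / 0.93
R = 8.065 cmH2O/(L/s)


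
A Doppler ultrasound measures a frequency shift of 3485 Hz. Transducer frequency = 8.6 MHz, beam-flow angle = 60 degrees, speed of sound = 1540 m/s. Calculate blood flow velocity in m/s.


v = fd * c / (2 * f0 * cos(theta))
v = 3485 * 1540 / (2 * 8.6000e+06 * cos(60))
v = 0.6241 m/s


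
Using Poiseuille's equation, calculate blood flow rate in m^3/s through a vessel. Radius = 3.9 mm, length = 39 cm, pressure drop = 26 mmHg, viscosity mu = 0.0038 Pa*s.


Q = pi*r^4*dP / (8*mu*L)
r = 0.0039 m, L = 0.39 m
dP = 26 mmHg = 3466.372 Pa
Q = 2.1249e-04 m^3/s


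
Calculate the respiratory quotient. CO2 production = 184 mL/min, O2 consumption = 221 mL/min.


RQ = VCO2 / VO2
RQ = 184 / 221
RQ = 0.8326


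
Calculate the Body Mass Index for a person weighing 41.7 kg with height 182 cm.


BMI = weight / height^2
height = 182 cm = 1.82 m
BMI = 41.7 / 1.82^2
BMI = 12.59 kg/m^2


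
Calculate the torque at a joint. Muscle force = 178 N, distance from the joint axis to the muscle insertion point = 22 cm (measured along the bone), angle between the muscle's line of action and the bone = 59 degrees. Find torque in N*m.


Torque = F * d * sin(theta)   (moment arm = d*sin(theta))
d = 22 cm = 0.22 m
Torque = 178 * 0.22 * sin(59)
Torque = 33.57 N*m


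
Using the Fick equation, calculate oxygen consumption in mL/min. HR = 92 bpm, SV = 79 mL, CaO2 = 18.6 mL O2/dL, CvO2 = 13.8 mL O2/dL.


CO = HR*SV = 92*79/1000 = 7.268 L/min
a-v O2 diff = 18.6 - 13.8 = 4.8 mL/dL
VO2 = CO * (CaO2-CvO2) * 10 dL/L
VO2 = 7.268 * 4.8 * 10
VO2 = 348.9 mL/min


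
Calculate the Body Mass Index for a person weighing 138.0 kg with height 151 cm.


BMI = weight / height^2
height = 151 cm = 1.51 m
BMI = 138.0 / 1.51^2
BMI = 60.52 kg/m^2


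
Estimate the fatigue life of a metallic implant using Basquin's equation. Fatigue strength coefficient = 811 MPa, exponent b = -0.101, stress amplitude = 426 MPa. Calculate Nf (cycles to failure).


sigma_a = sigma_f' * (2Nf)^b
2Nf = (sigma_a/sigma_f')^(1/b)
2Nf = (426/811)^(1/-0.101)
2Nf = 586.71645
Nf = 293.4


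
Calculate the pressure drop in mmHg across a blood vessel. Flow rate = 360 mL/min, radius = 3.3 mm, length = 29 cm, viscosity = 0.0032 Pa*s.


dP = 8*mu*L*Q / (pi*r^4)
Q = 360 mL/min = 6e-06 m^3/s
dP = 119.559 Pa = 119.559 / 133.322 mmHg = 0.8968 mmHg


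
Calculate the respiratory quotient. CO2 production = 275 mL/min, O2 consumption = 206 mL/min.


RQ = VCO2 / VO2
RQ = 275 / 206
RQ = 1.335


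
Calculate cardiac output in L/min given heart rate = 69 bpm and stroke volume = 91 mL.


CO = HR * SV
CO = 69 * 91 / 1000
CO = 6.279 L/min


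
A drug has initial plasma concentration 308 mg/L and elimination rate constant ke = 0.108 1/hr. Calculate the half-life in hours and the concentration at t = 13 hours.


t_half = ln(2) / ke = 0.693147 / 0.108 = 6.418 hr
C(t) = C0 * exp(-ke*t) = 308 * exp(-0.108*13)
C(13) = 75.65 mg/L


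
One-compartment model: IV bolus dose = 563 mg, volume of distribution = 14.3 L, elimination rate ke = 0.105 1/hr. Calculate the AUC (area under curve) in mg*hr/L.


C0 = Dose/Vd = 563/14.3 = 39.3706 mg/L
AUC = C0/ke = 39.3706/0.105
AUC = 375 mg*hr/L


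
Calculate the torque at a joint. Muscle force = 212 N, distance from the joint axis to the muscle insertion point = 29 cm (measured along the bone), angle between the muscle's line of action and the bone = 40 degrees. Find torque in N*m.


Torque = F * d * sin(theta)   (moment arm = d*sin(theta))
d = 29 cm = 0.29 m
Torque = 212 * 0.29 * sin(40)
Torque = 39.52 N*m


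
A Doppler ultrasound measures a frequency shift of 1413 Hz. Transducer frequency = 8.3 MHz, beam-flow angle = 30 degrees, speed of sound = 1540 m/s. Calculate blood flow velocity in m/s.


v = fd * c / (2 * f0 * cos(theta))
v = 1413 * 1540 / (2 * 8.3000e+06 * cos(30))
v = 0.1514 m/s


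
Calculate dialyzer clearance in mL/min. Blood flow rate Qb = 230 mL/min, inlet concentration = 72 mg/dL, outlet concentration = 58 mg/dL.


K = Qb * (Cb_in - Cb_out) / Cb_in
K = 230 * (72 - 58) / 72
K = 44.72 mL/min


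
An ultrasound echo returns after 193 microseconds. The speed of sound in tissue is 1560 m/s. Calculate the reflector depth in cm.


depth = c * t / 2
t = 193 us = 1.9300e-04 s
depth = 1560 * 1.9300e-04 / 2
depth = 0.15054 m = 15.054 cm


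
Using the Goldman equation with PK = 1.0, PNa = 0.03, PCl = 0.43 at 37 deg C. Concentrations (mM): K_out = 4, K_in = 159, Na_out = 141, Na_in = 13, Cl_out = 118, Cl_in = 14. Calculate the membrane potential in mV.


Vm = (RT/F)*ln((PK*Ko + PNa*Nao + PCl*Cli)/(PK*Ki + PNa*Nai + PCl*Clo))
Numer = 14.25, Denom = 210.13
Vm = -71.92 mV


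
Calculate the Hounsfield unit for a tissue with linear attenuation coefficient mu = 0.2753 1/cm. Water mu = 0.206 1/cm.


HU = ((mu_tissue - mu_water) / mu_water) * 1000
HU = ((0.2753 - 0.206) / 0.206) * 1000
HU = 336.4


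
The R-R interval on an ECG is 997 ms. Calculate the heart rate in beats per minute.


HR = 60 / RR_interval(s)
RR = 997 ms = 0.997 s
HR = 60 / 0.997 = 60.18 bpm


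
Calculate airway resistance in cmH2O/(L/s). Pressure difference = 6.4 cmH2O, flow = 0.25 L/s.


R = dP / flow
R = 6.4 / 0.25
R = 25.6 cmH2O/(L/s)


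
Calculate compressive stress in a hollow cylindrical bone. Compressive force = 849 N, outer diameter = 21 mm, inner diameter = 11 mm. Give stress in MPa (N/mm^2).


A = pi*(r_o^2 - r_i^2)
r_o = 10.5 mm, r_i = 5.5 mm
A = 251.327 mm^2
sigma = F/A = 849 / 251.327
sigma = 3.378 MPa


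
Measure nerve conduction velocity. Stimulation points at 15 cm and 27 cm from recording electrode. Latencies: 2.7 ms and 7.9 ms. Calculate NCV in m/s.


Distance = (27 - 15) / 100 = 0.12 m
dt = (7.9 - 2.7) / 1000 = 0.0052 s
NCV = dist / dt = 23.08 m/s


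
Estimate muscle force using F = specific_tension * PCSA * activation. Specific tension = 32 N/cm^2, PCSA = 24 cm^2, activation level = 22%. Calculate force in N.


F = sigma * PCSA * activation
F = 32 * 24 * 0.22
F = 169 N


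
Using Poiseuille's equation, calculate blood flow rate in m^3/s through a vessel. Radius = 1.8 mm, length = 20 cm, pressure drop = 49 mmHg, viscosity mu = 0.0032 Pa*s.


Q = pi*r^4*dP / (8*mu*L)
r = 0.0018 m, L = 0.2 m
dP = 49 mmHg = 6532.778 Pa
Q = 4.2079e-05 m^3/s


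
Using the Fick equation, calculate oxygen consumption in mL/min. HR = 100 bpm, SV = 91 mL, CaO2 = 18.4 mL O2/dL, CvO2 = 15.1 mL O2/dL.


CO = HR*SV = 100*91/1000 = 9.1 L/min
a-v O2 diff = 18.4 - 15.1 = 3.3 mL/dL
VO2 = CO * (CaO2-CvO2) * 10 dL/L
VO2 = 9.1 * 3.3 * 10
VO2 = 300.3 mL/min


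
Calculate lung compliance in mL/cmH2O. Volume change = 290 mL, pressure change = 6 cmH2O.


C = dV / dP
C = 290 / 6
C = 48.33 mL/cmH2O


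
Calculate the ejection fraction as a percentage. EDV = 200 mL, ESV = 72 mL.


SV = EDV - ESV = 200 - 72 = 128 mL
EF = SV/EDV * 100 = 128/200 * 100
EF = 64%


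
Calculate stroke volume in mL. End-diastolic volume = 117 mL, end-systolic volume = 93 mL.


SV = EDV - ESV
SV = 117 - 93
SV = 24 mL


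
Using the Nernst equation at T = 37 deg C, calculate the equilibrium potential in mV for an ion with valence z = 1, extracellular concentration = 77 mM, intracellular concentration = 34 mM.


E = (RT/(zF)) * ln(C_out/C_in)
T = 37 + 273.15 = 310.15 K
E = (8.314 * 310.15 / (1 * 96485)) * ln(77/34)
E = 21.85 mV


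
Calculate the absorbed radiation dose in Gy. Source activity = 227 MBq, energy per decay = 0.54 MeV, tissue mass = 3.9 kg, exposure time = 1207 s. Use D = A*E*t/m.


A = 227 MBq = 2.2700e+08 Bq
E = 0.54 MeV = 8.6508e-14 J
D = A*E*t/m = 2.2700e+08*8.6508e-14*1207/3.9
D = 0.006077 Gy


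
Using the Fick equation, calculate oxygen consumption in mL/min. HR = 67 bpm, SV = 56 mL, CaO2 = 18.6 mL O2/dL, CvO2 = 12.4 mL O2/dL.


CO = HR*SV = 67*56/1000 = 3.752 L/min
a-v O2 diff = 18.6 - 12.4 = 6.2 mL/dL
VO2 = CO * (CaO2-CvO2) * 10 dL/L
VO2 = 3.752 * 6.2 * 10
VO2 = 232.6 mL/min


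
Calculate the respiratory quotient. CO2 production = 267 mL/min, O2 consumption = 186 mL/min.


RQ = VCO2 / VO2
RQ = 267 / 186
RQ = 1.435


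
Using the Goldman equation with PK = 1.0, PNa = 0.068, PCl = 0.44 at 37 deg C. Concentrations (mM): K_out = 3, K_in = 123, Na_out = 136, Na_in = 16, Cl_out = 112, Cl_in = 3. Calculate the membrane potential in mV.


Vm = (RT/F)*ln((PK*Ko + PNa*Nao + PCl*Cli)/(PK*Ki + PNa*Nai + PCl*Clo))
Numer = 13.568, Denom = 173.368
Vm = -68.09 mV


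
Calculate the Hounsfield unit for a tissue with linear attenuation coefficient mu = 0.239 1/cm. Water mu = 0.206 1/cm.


HU = ((mu_tissue - mu_water) / mu_water) * 1000
HU = ((0.239 - 0.206) / 0.206) * 1000
HU = 160.2


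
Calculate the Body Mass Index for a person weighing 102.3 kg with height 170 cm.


BMI = weight / height^2
height = 170 cm = 1.7 m
BMI = 102.3 / 1.7^2
BMI = 35.4 kg/m^2


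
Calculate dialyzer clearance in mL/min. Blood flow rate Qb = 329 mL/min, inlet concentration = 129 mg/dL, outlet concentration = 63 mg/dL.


K = Qb * (Cb_in - Cb_out) / Cb_in
K = 329 * (129 - 63) / 129
K = 168.3 mL/min


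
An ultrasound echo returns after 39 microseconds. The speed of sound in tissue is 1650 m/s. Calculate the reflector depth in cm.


depth = c * t / 2
t = 39 us = 3.9000e-05 s
depth = 1650 * 3.9000e-05 / 2
depth = 0.032175 m = 3.2175 cm


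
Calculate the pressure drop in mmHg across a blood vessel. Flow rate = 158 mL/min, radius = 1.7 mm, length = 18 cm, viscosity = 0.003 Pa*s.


dP = 8*mu*L*Q / (pi*r^4)
Q = 158 mL/min = 2.63333e-06 m^3/s
dP = 433.554 Pa = 433.554 / 133.322 mmHg = 3.252 mmHg


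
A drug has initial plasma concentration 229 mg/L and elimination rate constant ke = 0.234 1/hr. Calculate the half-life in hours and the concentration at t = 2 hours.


t_half = ln(2) / ke = 0.693147 / 0.234 = 2.962 hr
C(t) = C0 * exp(-ke*t) = 229 * exp(-0.234*2)
C(2) = 143.4 mg/L


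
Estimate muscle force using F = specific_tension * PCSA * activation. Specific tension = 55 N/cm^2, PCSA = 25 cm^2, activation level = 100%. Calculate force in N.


F = sigma * PCSA * activation
F = 55 * 25 * 1
F = 1375 N


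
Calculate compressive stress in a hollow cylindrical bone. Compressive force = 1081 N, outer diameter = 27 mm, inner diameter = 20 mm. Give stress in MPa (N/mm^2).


A = pi*(r_o^2 - r_i^2)
r_o = 13.5 mm, r_i = 10 mm
A = 258.396 mm^2
sigma = F/A = 1081 / 258.396
sigma = 4.184 MPa


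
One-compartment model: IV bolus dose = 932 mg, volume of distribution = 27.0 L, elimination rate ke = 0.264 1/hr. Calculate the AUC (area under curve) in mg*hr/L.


C0 = Dose/Vd = 932/27.0 = 34.5185 mg/L
AUC = C0/ke = 34.5185/0.264
AUC = 130.8 mg*hr/L


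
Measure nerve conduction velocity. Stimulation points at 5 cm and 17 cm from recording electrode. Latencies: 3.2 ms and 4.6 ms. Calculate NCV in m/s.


Distance = (17 - 5) / 100 = 0.12 m
dt = (4.6 - 3.2) / 1000 = 0.0014 s
NCV = dist / dt = 85.71 m/s


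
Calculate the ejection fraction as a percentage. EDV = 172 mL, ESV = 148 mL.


SV = EDV - ESV = 172 - 148 = 24 mL
EF = SV/EDV * 100 = 24/172 * 100
EF = 13.95%


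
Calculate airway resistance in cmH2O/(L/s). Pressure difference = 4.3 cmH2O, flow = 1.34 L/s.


R = dP / flow
R = 4.3 / 1.34
R = 3.209 cmH2O/(L/s)


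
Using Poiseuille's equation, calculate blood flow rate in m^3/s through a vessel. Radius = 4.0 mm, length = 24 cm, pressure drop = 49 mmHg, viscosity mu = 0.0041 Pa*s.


Q = pi*r^4*dP / (8*mu*L)
r = 0.004 m, L = 0.24 m
dP = 49 mmHg = 6532.778 Pa
Q = 6.6743e-04 m^3/s


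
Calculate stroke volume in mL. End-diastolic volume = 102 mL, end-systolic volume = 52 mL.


SV = EDV - ESV
SV = 102 - 52
SV = 50 mL


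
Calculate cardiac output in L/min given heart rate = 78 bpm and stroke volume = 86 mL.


CO = HR * SV
CO = 78 * 86 / 1000
CO = 6.708 L/min


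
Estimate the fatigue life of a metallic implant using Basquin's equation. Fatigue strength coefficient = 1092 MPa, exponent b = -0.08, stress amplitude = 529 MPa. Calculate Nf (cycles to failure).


sigma_a = sigma_f' * (2Nf)^b
2Nf = (sigma_a/sigma_f')^(1/b)
2Nf = (529/1092)^(1/-0.08)
2Nf = 8601.7552
Nf = 4301


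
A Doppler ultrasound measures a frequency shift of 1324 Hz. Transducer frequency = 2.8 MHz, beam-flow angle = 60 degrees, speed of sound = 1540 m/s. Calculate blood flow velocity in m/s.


v = fd * c / (2 * f0 * cos(theta))
v = 1324 * 1540 / (2 * 2.8000e+06 * cos(60))
v = 0.7282 m/s


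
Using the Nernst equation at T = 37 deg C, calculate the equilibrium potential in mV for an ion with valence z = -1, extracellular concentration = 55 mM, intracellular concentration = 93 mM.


E = (RT/(zF)) * ln(C_out/C_in)
T = 37 + 273.15 = 310.15 K
E = (8.314 * 310.15 / (-1 * 96485)) * ln(55/93)
E = 14.04 mV


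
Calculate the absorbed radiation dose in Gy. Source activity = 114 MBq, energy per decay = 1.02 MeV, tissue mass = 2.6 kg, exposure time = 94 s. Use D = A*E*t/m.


A = 114 MBq = 1.1400e+08 Bq
E = 1.02 MeV = 1.63404e-13 J
D = A*E*t/m = 1.1400e+08*1.63404e-13*94/2.6
D = 6.7348e-04 Gy


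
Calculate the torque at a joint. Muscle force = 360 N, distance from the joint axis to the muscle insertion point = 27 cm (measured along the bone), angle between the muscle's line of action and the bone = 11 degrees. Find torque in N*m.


Torque = F * d * sin(theta)   (moment arm = d*sin(theta))
d = 27 cm = 0.27 m
Torque = 360 * 0.27 * sin(11)
Torque = 18.55 N*m


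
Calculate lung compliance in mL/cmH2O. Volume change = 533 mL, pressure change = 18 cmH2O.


C = dV / dP
C = 533 / 18
C = 29.61 mL/cmH2O


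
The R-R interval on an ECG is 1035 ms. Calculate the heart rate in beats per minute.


HR = 60 / RR_interval(s)
RR = 1035 ms = 1.035 s
HR = 60 / 1.035 = 57.97 bpm


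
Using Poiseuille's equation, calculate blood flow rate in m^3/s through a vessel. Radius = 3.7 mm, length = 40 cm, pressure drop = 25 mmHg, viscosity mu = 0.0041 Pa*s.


Q = pi*r^4*dP / (8*mu*L)
r = 0.0037 m, L = 0.4 m
dP = 25 mmHg = 3333.05 Pa
Q = 1.4958e-04 m^3/s


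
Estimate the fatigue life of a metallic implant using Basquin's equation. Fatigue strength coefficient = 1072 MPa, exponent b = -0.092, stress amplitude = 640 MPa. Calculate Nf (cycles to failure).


sigma_a = sigma_f' * (2Nf)^b
2Nf = (sigma_a/sigma_f')^(1/b)
2Nf = (640/1072)^(1/-0.092)
2Nf = 272.23478
Nf = 136.1


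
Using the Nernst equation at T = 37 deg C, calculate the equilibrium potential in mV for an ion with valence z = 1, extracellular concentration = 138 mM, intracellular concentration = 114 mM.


E = (RT/(zF)) * ln(C_out/C_in)
T = 37 + 273.15 = 310.15 K
E = (8.314 * 310.15 / (1 * 96485)) * ln(138/114)
E = 5.106 mV


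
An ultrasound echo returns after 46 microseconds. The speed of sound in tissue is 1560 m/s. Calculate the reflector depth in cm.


depth = c * t / 2
t = 46 us = 4.6000e-05 s
depth = 1560 * 4.6000e-05 / 2
depth = 0.03588 m = 3.588 cm


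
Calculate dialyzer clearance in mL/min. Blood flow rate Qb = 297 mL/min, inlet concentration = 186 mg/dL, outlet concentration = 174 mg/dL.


K = Qb * (Cb_in - Cb_out) / Cb_in
K = 297 * (186 - 174) / 186
K = 19.16 mL/min


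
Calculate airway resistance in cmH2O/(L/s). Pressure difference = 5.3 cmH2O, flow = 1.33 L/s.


R = dP / flow
R = 5.3 / 1.33
R = 3.985 cmH2O/(L/s)


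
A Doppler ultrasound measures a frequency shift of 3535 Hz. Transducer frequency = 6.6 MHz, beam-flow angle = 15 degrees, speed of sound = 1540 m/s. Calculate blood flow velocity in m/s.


v = fd * c / (2 * f0 * cos(theta))
v = 3535 * 1540 / (2 * 6.6000e+06 * cos(15))
v = 0.427 m/s


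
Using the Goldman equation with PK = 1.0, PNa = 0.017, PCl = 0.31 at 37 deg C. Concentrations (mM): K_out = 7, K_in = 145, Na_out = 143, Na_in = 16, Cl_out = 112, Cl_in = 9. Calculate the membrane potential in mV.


Vm = (RT/F)*ln((PK*Ko + PNa*Nao + PCl*Cli)/(PK*Ki + PNa*Nai + PCl*Clo))
Numer = 12.221, Denom = 179.992
Vm = -71.88 mV


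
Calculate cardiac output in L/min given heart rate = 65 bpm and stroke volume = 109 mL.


CO = HR * SV
CO = 65 * 109 / 1000
CO = 7.085 L/min


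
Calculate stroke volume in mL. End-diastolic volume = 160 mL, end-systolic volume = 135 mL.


SV = EDV - ESV
SV = 160 - 135
SV = 25 mL


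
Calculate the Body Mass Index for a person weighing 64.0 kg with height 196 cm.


BMI = weight / height^2
height = 196 cm = 1.96 m
BMI = 64.0 / 1.96^2
BMI = 16.66 kg/m^2


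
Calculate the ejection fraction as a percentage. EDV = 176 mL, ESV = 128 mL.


SV = EDV - ESV = 176 - 128 = 48 mL
EF = SV/EDV * 100 = 48/176 * 100
EF = 27.27%


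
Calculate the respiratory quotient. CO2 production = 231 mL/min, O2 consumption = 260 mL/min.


RQ = VCO2 / VO2
RQ = 231 / 260
RQ = 0.8885


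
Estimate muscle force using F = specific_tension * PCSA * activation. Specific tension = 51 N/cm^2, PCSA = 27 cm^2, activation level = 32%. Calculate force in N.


F = sigma * PCSA * activation
F = 51 * 27 * 0.32
F = 440.6 N


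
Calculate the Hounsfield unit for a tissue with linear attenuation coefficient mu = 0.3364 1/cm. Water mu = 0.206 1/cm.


HU = ((mu_tissue - mu_water) / mu_water) * 1000
HU = ((0.3364 - 0.206) / 0.206) * 1000
HU = 633


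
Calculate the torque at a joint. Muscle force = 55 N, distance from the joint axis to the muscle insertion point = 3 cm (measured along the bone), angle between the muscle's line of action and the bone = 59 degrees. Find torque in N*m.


Torque = F * d * sin(theta)   (moment arm = d*sin(theta))
d = 3 cm = 0.03 m
Torque = 55 * 0.03 * sin(59)
Torque = 1.414 N*m


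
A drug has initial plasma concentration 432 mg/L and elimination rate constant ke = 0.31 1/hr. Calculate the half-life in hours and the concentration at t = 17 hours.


t_half = ln(2) / ke = 0.693147 / 0.31 = 2.236 hr
C(t) = C0 * exp(-ke*t) = 432 * exp(-0.31*17)
C(17) = 2.222 mg/L


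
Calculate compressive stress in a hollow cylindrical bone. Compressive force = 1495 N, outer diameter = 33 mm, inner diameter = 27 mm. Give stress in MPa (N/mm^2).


A = pi*(r_o^2 - r_i^2)
r_o = 16.5 mm, r_i = 13.5 mm
A = 282.743 mm^2
sigma = F/A = 1495 / 282.743
sigma = 5.287 MPa


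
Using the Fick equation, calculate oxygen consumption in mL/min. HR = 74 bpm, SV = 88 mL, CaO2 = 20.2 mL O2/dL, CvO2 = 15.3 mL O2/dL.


CO = HR*SV = 74*88/1000 = 6.512 L/min
a-v O2 diff = 20.2 - 15.3 = 4.9 mL/dL
VO2 = CO * (CaO2-CvO2) * 10 dL/L
VO2 = 6.512 * 4.9 * 10
VO2 = 319.1 mL/min


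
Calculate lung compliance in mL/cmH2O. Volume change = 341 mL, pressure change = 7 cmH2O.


C = dV / dP
C = 341 / 7
C = 48.71 mL/cmH2O


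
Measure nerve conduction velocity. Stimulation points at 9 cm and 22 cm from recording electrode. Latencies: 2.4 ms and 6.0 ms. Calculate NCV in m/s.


Distance = (22 - 9) / 100 = 0.13 m
dt = (6.0 - 2.4) / 1000 = 0.0036 s
NCV = dist / dt = 36.11 m/s


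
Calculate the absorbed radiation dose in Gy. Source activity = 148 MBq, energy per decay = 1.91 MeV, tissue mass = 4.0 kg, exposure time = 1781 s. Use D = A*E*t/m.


A = 148 MBq = 1.4800e+08 Bq
E = 1.91 MeV = 3.05982e-13 J
D = A*E*t/m = 1.4800e+08*3.05982e-13*1781/4.0
D = 0.02016 Gy


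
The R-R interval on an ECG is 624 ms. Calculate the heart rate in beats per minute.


HR = 60 / RR_interval(s)
RR = 624 ms = 0.624 s
HR = 60 / 0.624 = 96.15 bpm


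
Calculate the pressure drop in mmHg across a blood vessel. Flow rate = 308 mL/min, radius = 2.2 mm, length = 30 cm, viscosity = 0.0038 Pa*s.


dP = 8*mu*L*Q / (pi*r^4)
Q = 308 mL/min = 5.13333e-06 m^3/s
dP = 636.141 Pa = 636.141 / 133.322 mmHg = 4.771 mmHg


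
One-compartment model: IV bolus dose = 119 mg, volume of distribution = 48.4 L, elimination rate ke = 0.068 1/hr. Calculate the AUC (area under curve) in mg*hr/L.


C0 = Dose/Vd = 119/48.4 = 2.45868 mg/L
AUC = C0/ke = 2.45868/0.068
AUC = 36.16 mg*hr/L


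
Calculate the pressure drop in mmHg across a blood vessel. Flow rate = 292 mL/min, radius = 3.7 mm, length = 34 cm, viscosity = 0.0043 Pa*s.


dP = 8*mu*L*Q / (pi*r^4)
Q = 292 mL/min = 4.86667e-06 m^3/s
dP = 96.6746 Pa = 96.6746 / 133.322 mmHg = 0.7251 mmHg


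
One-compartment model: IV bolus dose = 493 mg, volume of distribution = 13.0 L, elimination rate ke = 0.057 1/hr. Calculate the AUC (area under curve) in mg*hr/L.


C0 = Dose/Vd = 493/13.0 = 37.9231 mg/L
AUC = C0/ke = 37.9231/0.057
AUC = 665.3 mg*hr/L


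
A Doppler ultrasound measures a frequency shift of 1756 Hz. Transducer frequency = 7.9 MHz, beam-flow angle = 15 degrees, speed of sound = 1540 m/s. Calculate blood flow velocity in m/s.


v = fd * c / (2 * f0 * cos(theta))
v = 1756 * 1540 / (2 * 7.9000e+06 * cos(15))
v = 0.1772 m/s


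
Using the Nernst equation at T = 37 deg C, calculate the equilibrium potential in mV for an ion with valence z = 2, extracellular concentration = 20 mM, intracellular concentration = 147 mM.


E = (RT/(zF)) * ln(C_out/C_in)
T = 37 + 273.15 = 310.15 K
E = (8.314 * 310.15 / (2 * 96485)) * ln(20/147)
E = -26.65 mV
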